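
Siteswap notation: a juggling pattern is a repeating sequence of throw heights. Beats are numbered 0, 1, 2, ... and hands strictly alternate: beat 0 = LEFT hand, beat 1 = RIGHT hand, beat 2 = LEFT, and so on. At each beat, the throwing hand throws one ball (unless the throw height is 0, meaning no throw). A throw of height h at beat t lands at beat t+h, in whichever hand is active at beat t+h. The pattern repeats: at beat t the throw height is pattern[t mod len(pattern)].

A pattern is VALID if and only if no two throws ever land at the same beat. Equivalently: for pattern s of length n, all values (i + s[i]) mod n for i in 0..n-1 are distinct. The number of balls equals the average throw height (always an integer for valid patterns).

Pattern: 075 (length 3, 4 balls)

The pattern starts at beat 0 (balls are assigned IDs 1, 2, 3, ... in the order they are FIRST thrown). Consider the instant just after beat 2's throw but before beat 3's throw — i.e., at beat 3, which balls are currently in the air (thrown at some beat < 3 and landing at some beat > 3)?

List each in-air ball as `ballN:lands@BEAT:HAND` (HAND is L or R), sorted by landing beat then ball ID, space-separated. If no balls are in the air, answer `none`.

Beat 1 (R): throw ball1 h=7 -> lands@8:L; in-air after throw: [b1@8:L]
Beat 2 (L): throw ball2 h=5 -> lands@7:R; in-air after throw: [b2@7:R b1@8:L]

Answer: ball2:lands@7:R ball1:lands@8:L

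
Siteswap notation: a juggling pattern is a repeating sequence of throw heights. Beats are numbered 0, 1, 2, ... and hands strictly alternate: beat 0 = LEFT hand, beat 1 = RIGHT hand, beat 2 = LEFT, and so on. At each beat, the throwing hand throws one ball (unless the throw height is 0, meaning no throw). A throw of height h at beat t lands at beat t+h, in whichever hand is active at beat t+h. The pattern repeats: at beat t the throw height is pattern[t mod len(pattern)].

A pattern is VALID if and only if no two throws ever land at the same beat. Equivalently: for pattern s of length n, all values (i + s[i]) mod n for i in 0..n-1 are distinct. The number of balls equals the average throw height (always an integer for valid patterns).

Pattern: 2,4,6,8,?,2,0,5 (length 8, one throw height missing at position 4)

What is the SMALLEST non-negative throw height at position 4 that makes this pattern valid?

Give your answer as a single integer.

Answer: 5

Derivation:
i=0: (0 + 2) mod 8 = 2
i=1: (1 + 4) mod 8 = 5
i=2: (2 + 6) mod 8 = 0
i=3: (3 + 8) mod 8 = 3
i=4: s[i]=? (unknown)
i=5: (5 + 2) mod 8 = 7
i=6: (6 + 0) mod 8 = 6
i=7: (7 + 5) mod 8 = 4
Known residues: [0, 2, 3, 4, 5, 6, 7]; need a permutation of 0..7, so missing residue r = 1
Need (4 + s) mod 8 = 1; smallest s = (1 - 4) mod 8 = 5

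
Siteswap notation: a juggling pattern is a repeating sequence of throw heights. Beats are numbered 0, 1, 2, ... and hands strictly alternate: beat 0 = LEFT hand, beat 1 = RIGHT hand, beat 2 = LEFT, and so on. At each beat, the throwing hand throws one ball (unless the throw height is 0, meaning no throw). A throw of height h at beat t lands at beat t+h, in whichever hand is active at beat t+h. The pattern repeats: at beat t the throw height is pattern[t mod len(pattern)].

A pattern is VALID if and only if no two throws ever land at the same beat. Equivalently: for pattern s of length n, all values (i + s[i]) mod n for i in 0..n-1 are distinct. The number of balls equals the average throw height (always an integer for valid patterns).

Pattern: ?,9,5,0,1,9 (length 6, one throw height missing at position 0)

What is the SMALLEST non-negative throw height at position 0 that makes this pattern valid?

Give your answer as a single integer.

i=0: s[i]=? (unknown)
i=1: (1 + 9) mod 6 = 4
i=2: (2 + 5) mod 6 = 1
i=3: (3 + 0) mod 6 = 3
i=4: (4 + 1) mod 6 = 5
i=5: (5 + 9) mod 6 = 2
Known residues: [1, 2, 3, 4, 5]; need a permutation of 0..5, so missing residue r = 0
Need (0 + s) mod 6 = 0; smallest s = (0 - 0) mod 6 = 0

Answer: 0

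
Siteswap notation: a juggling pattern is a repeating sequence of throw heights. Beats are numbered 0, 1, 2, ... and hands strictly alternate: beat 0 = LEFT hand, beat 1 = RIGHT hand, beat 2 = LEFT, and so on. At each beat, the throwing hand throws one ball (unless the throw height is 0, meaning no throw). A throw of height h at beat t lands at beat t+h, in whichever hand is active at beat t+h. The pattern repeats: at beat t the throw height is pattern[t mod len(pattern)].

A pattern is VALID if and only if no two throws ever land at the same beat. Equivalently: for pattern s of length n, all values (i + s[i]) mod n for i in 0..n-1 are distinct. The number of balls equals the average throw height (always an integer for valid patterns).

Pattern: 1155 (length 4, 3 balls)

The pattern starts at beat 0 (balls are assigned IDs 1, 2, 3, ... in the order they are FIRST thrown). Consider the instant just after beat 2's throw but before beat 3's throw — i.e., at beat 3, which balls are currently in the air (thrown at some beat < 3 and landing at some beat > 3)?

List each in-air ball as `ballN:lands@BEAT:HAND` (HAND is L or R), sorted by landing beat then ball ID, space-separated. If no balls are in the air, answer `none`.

Answer: ball1:lands@7:R

Derivation:
Beat 0 (L): throw ball1 h=1 -> lands@1:R; in-air after throw: [b1@1:R]
Beat 1 (R): throw ball1 h=1 -> lands@2:L; in-air after throw: [b1@2:L]
Beat 2 (L): throw ball1 h=5 -> lands@7:R; in-air after throw: [b1@7:R]
Beat 3 (R): throw ball2 h=5 -> lands@8:L; in-air after throw: [b1@7:R b2@8:L]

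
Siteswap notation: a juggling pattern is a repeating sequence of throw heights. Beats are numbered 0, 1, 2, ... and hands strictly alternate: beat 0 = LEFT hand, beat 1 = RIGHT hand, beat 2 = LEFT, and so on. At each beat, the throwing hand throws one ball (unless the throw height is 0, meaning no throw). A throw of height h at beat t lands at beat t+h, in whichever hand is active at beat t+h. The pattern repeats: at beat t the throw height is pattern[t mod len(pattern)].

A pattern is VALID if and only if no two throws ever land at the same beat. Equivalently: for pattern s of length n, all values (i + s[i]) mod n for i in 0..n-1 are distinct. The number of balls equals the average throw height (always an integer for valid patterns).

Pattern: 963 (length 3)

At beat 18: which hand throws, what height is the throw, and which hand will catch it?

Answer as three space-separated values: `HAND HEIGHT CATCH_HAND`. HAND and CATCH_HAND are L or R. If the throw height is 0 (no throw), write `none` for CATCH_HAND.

Answer: L 9 R

Derivation:
Beat 18: 18 mod 2 = 0, so hand = L
Throw height = pattern[18 mod 3] = pattern[0] = 9
Lands at beat 18+9=27, 27 mod 2 = 1, so catch hand = R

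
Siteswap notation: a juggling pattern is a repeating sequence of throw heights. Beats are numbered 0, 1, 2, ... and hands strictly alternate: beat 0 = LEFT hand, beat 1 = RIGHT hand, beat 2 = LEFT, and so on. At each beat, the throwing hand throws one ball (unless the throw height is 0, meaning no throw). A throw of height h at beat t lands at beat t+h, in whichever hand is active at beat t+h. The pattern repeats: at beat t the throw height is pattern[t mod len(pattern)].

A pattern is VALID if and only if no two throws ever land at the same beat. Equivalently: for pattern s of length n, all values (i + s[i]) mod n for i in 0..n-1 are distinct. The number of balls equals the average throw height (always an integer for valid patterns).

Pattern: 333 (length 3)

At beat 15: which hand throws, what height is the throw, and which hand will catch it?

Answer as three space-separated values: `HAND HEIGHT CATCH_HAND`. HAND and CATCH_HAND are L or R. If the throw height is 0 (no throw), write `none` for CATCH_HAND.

Beat 15: 15 mod 2 = 1, so hand = R
Throw height = pattern[15 mod 3] = pattern[0] = 3
Lands at beat 15+3=18, 18 mod 2 = 0, so catch hand = L

Answer: R 3 L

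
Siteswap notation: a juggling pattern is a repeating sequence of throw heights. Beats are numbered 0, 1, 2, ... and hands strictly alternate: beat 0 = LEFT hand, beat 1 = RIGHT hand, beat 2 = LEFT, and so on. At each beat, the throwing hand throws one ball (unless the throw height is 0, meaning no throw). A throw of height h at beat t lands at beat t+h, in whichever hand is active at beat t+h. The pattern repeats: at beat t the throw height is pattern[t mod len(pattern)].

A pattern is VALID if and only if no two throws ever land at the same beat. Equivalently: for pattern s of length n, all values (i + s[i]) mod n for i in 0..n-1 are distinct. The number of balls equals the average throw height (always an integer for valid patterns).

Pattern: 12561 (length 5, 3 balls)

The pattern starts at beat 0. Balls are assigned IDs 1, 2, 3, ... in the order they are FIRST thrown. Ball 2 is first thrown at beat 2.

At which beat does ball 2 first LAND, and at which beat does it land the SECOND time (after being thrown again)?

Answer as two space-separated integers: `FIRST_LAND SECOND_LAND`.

Beat 0 (L): throw ball1 h=1 -> lands@1:R; in-air after throw: [b1@1:R]
Beat 1 (R): throw ball1 h=2 -> lands@3:R; in-air after throw: [b1@3:R]
Beat 2 (L): throw ball2 h=5 -> lands@7:R; in-air after throw: [b1@3:R b2@7:R]
Beat 3 (R): throw ball1 h=6 -> lands@9:R; in-air after throw: [b2@7:R b1@9:R]
Beat 4 (L): throw ball3 h=1 -> lands@5:R; in-air after throw: [b3@5:R b2@7:R b1@9:R]
Beat 5 (R): throw ball3 h=1 -> lands@6:L; in-air after throw: [b3@6:L b2@7:R b1@9:R]
Beat 6 (L): throw ball3 h=2 -> lands@8:L; in-air after throw: [b2@7:R b3@8:L b1@9:R]
Beat 7 (R): throw ball2 h=5 -> lands@12:L; in-air after throw: [b3@8:L b1@9:R b2@12:L]
Beat 8 (L): throw ball3 h=6 -> lands@14:L; in-air after throw: [b1@9:R b2@12:L b3@14:L]
Beat 9 (R): throw ball1 h=1 -> lands@10:L; in-air after throw: [b1@10:L b2@12:L b3@14:L]
Beat 10 (L): throw ball1 h=1 -> lands@11:R; in-air after throw: [b1@11:R b2@12:L b3@14:L]
Beat 11 (R): throw ball1 h=2 -> lands@13:R; in-air after throw: [b2@12:L b1@13:R b3@14:L]
Beat 12 (L): throw ball2 h=5 -> lands@17:R; in-air after throw: [b1@13:R b3@14:L b2@17:R]
Ball 2: thrown@2 h=5 -> first land @7; rethrown@7 h=5 -> second land @12

Answer: 7 12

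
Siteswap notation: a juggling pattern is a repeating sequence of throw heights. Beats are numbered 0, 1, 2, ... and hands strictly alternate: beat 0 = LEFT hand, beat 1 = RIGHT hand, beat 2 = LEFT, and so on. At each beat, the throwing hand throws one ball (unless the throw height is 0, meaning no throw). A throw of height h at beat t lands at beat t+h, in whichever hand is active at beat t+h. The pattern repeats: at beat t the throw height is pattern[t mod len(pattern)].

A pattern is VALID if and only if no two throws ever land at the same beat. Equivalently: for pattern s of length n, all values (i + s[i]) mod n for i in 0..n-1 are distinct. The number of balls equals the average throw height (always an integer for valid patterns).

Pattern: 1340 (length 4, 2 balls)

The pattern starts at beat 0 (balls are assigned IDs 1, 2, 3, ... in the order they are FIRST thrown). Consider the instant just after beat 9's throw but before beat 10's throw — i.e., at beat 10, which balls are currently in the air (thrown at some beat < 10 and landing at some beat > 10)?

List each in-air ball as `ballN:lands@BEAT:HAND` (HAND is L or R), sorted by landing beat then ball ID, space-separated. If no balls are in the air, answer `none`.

Beat 0 (L): throw ball1 h=1 -> lands@1:R; in-air after throw: [b1@1:R]
Beat 1 (R): throw ball1 h=3 -> lands@4:L; in-air after throw: [b1@4:L]
Beat 2 (L): throw ball2 h=4 -> lands@6:L; in-air after throw: [b1@4:L b2@6:L]
Beat 4 (L): throw ball1 h=1 -> lands@5:R; in-air after throw: [b1@5:R b2@6:L]
Beat 5 (R): throw ball1 h=3 -> lands@8:L; in-air after throw: [b2@6:L b1@8:L]
Beat 6 (L): throw ball2 h=4 -> lands@10:L; in-air after throw: [b1@8:L b2@10:L]
Beat 8 (L): throw ball1 h=1 -> lands@9:R; in-air after throw: [b1@9:R b2@10:L]
Beat 9 (R): throw ball1 h=3 -> lands@12:L; in-air after throw: [b2@10:L b1@12:L]
Beat 10 (L): throw ball2 h=4 -> lands@14:L; in-air after throw: [b1@12:L b2@14:L]

Answer: ball1:lands@12:L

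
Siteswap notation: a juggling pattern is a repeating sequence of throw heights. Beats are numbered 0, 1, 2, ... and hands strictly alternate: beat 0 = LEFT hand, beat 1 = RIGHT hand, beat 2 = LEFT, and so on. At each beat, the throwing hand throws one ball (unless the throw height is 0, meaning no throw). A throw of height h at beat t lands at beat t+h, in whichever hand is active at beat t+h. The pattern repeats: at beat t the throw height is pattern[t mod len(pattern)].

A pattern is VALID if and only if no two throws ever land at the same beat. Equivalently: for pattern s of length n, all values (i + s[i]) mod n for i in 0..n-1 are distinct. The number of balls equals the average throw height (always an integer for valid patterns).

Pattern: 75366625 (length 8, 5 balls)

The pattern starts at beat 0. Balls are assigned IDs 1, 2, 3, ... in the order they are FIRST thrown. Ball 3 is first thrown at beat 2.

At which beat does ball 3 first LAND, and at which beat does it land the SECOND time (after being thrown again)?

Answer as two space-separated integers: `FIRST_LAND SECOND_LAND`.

Beat 0 (L): throw ball1 h=7 -> lands@7:R; in-air after throw: [b1@7:R]
Beat 1 (R): throw ball2 h=5 -> lands@6:L; in-air after throw: [b2@6:L b1@7:R]
Beat 2 (L): throw ball3 h=3 -> lands@5:R; in-air after throw: [b3@5:R b2@6:L b1@7:R]
Beat 3 (R): throw ball4 h=6 -> lands@9:R; in-air after throw: [b3@5:R b2@6:L b1@7:R b4@9:R]
Beat 4 (L): throw ball5 h=6 -> lands@10:L; in-air after throw: [b3@5:R b2@6:L b1@7:R b4@9:R b5@10:L]
Beat 5 (R): throw ball3 h=6 -> lands@11:R; in-air after throw: [b2@6:L b1@7:R b4@9:R b5@10:L b3@11:R]
Beat 6 (L): throw ball2 h=2 -> lands@8:L; in-air after throw: [b1@7:R b2@8:L b4@9:R b5@10:L b3@11:R]
Beat 7 (R): throw ball1 h=5 -> lands@12:L; in-air after throw: [b2@8:L b4@9:R b5@10:L b3@11:R b1@12:L]
Beat 8 (L): throw ball2 h=7 -> lands@15:R; in-air after throw: [b4@9:R b5@10:L b3@11:R b1@12:L b2@15:R]
Beat 9 (R): throw ball4 h=5 -> lands@14:L; in-air after throw: [b5@10:L b3@11:R b1@12:L b4@14:L b2@15:R]
Beat 10 (L): throw ball5 h=3 -> lands@13:R; in-air after throw: [b3@11:R b1@12:L b5@13:R b4@14:L b2@15:R]
Beat 11 (R): throw ball3 h=6 -> lands@17:R; in-air after throw: [b1@12:L b5@13:R b4@14:L b2@15:R b3@17:R]
Ball 3: thrown@2 h=3 -> first land @5; rethrown@5 h=6 -> second land @11

Answer: 5 11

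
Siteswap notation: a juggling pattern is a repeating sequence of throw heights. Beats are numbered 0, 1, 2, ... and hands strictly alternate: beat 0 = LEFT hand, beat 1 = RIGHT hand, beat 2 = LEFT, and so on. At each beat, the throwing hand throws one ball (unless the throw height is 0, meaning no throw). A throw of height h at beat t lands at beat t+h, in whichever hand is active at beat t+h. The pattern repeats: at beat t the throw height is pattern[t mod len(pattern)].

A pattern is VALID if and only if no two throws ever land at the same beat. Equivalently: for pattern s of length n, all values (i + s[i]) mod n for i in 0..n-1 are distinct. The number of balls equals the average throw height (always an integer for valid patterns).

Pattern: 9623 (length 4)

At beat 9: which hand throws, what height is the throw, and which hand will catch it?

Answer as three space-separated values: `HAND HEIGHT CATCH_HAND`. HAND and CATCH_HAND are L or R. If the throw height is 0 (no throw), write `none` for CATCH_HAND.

Beat 9: 9 mod 2 = 1, so hand = R
Throw height = pattern[9 mod 4] = pattern[1] = 6
Lands at beat 9+6=15, 15 mod 2 = 1, so catch hand = R

Answer: R 6 R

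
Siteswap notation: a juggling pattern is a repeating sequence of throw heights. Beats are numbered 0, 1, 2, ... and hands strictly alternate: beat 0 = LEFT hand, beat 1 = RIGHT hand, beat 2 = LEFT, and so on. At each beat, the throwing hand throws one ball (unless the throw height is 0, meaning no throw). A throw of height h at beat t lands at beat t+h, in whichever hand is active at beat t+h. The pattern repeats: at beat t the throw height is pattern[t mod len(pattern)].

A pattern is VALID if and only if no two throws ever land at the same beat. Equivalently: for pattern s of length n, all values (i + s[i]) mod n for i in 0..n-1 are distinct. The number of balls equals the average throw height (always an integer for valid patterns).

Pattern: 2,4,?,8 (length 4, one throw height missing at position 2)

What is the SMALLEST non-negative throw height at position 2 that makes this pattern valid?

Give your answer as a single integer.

i=0: (0 + 2) mod 4 = 2
i=1: (1 + 4) mod 4 = 1
i=2: s[i]=? (unknown)
i=3: (3 + 8) mod 4 = 3
Known residues: [1, 2, 3]; need a permutation of 0..3, so missing residue r = 0
Need (2 + s) mod 4 = 0; smallest s = (0 - 2) mod 4 = 2

Answer: 2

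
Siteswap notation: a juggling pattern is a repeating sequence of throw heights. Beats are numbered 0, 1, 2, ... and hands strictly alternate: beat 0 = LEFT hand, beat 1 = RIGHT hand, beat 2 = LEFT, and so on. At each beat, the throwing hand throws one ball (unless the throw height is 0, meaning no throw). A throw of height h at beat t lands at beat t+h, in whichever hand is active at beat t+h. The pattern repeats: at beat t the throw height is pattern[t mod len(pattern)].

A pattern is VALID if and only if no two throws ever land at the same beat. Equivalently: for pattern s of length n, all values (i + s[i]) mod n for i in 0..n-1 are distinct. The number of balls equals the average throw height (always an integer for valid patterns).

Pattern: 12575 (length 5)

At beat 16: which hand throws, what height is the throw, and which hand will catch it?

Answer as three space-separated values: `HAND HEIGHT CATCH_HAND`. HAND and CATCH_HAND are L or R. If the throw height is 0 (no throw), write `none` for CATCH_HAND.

Answer: L 2 L

Derivation:
Beat 16: 16 mod 2 = 0, so hand = L
Throw height = pattern[16 mod 5] = pattern[1] = 2
Lands at beat 16+2=18, 18 mod 2 = 0, so catch hand = L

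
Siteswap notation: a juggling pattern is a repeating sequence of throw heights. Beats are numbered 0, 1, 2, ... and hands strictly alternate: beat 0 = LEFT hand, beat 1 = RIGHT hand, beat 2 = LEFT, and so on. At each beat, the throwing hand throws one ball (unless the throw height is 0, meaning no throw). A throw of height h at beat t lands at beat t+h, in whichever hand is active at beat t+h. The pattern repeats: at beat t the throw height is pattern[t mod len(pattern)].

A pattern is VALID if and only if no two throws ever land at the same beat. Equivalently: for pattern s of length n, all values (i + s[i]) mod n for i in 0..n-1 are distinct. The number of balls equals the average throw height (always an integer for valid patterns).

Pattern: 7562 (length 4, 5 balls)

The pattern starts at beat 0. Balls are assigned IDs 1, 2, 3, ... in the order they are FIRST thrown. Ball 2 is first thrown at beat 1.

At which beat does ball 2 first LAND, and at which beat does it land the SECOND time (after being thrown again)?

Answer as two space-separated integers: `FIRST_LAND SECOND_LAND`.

Beat 0 (L): throw ball1 h=7 -> lands@7:R; in-air after throw: [b1@7:R]
Beat 1 (R): throw ball2 h=5 -> lands@6:L; in-air after throw: [b2@6:L b1@7:R]
Beat 2 (L): throw ball3 h=6 -> lands@8:L; in-air after throw: [b2@6:L b1@7:R b3@8:L]
Beat 3 (R): throw ball4 h=2 -> lands@5:R; in-air after throw: [b4@5:R b2@6:L b1@7:R b3@8:L]
Beat 4 (L): throw ball5 h=7 -> lands@11:R; in-air after throw: [b4@5:R b2@6:L b1@7:R b3@8:L b5@11:R]
Beat 5 (R): throw ball4 h=5 -> lands@10:L; in-air after throw: [b2@6:L b1@7:R b3@8:L b4@10:L b5@11:R]
Beat 6 (L): throw ball2 h=6 -> lands@12:L; in-air after throw: [b1@7:R b3@8:L b4@10:L b5@11:R b2@12:L]
Beat 7 (R): throw ball1 h=2 -> lands@9:R; in-air after throw: [b3@8:L b1@9:R b4@10:L b5@11:R b2@12:L]
Beat 8 (L): throw ball3 h=7 -> lands@15:R; in-air after throw: [b1@9:R b4@10:L b5@11:R b2@12:L b3@15:R]
Beat 9 (R): throw ball1 h=5 -> lands@14:L; in-air after throw: [b4@10:L b5@11:R b2@12:L b1@14:L b3@15:R]
Beat 10 (L): throw ball4 h=6 -> lands@16:L; in-air after throw: [b5@11:R b2@12:L b1@14:L b3@15:R b4@16:L]
Beat 11 (R): throw ball5 h=2 -> lands@13:R; in-air after throw: [b2@12:L b5@13:R b1@14:L b3@15:R b4@16:L]
Beat 12 (L): throw ball2 h=7 -> lands@19:R; in-air after throw: [b5@13:R b1@14:L b3@15:R b4@16:L b2@19:R]
Ball 2: thrown@1 h=5 -> first land @6; rethrown@6 h=6 -> second land @12

Answer: 6 12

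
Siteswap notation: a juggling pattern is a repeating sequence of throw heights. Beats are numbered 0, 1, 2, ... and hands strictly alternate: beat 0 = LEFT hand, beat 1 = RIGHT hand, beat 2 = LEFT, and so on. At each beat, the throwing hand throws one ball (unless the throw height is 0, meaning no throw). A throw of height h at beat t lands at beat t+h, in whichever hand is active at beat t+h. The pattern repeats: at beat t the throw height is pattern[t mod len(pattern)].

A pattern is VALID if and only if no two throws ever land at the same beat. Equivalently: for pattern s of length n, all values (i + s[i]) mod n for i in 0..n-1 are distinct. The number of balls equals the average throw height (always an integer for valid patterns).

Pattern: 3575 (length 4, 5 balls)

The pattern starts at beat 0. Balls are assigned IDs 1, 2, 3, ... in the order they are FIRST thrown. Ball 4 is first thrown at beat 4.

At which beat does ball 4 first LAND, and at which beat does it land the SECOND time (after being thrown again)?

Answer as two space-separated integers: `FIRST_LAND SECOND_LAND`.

Beat 0 (L): throw ball1 h=3 -> lands@3:R; in-air after throw: [b1@3:R]
Beat 1 (R): throw ball2 h=5 -> lands@6:L; in-air after throw: [b1@3:R b2@6:L]
Beat 2 (L): throw ball3 h=7 -> lands@9:R; in-air after throw: [b1@3:R b2@6:L b3@9:R]
Beat 3 (R): throw ball1 h=5 -> lands@8:L; in-air after throw: [b2@6:L b1@8:L b3@9:R]
Beat 4 (L): throw ball4 h=3 -> lands@7:R; in-air after throw: [b2@6:L b4@7:R b1@8:L b3@9:R]
Beat 5 (R): throw ball5 h=5 -> lands@10:L; in-air after throw: [b2@6:L b4@7:R b1@8:L b3@9:R b5@10:L]
Beat 6 (L): throw ball2 h=7 -> lands@13:R; in-air after throw: [b4@7:R b1@8:L b3@9:R b5@10:L b2@13:R]
Beat 7 (R): throw ball4 h=5 -> lands@12:L; in-air after throw: [b1@8:L b3@9:R b5@10:L b4@12:L b2@13:R]
Beat 8 (L): throw ball1 h=3 -> lands@11:R; in-air after throw: [b3@9:R b5@10:L b1@11:R b4@12:L b2@13:R]
Beat 9 (R): throw ball3 h=5 -> lands@14:L; in-air after throw: [b5@10:L b1@11:R b4@12:L b2@13:R b3@14:L]
Beat 10 (L): throw ball5 h=7 -> lands@17:R; in-air after throw: [b1@11:R b4@12:L b2@13:R b3@14:L b5@17:R]
Beat 11 (R): throw ball1 h=5 -> lands@16:L; in-air after throw: [b4@12:L b2@13:R b3@14:L b1@16:L b5@17:R]
Beat 12 (L): throw ball4 h=3 -> lands@15:R; in-air after throw: [b2@13:R b3@14:L b4@15:R b1@16:L b5@17:R]
Ball 4: thrown@4 h=3 -> first land @7; rethrown@7 h=5 -> second land @12

Answer: 7 12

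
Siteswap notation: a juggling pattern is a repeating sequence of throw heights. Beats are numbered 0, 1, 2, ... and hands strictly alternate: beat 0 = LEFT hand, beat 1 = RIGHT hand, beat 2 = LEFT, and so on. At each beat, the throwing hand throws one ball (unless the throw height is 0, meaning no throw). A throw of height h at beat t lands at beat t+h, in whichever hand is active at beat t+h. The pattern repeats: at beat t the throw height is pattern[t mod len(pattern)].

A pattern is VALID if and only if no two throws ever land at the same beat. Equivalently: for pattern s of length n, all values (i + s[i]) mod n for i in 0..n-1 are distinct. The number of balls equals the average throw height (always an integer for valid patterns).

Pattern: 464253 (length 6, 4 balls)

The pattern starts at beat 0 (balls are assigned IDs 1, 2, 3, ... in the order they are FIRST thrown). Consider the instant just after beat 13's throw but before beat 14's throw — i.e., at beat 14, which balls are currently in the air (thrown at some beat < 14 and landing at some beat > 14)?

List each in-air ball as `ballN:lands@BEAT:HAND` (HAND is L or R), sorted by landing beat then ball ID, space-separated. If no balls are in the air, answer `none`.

Answer: ball3:lands@15:R ball4:lands@16:L ball2:lands@19:R

Derivation:
Beat 0 (L): throw ball1 h=4 -> lands@4:L; in-air after throw: [b1@4:L]
Beat 1 (R): throw ball2 h=6 -> lands@7:R; in-air after throw: [b1@4:L b2@7:R]
Beat 2 (L): throw ball3 h=4 -> lands@6:L; in-air after throw: [b1@4:L b3@6:L b2@7:R]
Beat 3 (R): throw ball4 h=2 -> lands@5:R; in-air after throw: [b1@4:L b4@5:R b3@6:L b2@7:R]
Beat 4 (L): throw ball1 h=5 -> lands@9:R; in-air after throw: [b4@5:R b3@6:L b2@7:R b1@9:R]
Beat 5 (R): throw ball4 h=3 -> lands@8:L; in-air after throw: [b3@6:L b2@7:R b4@8:L b1@9:R]
Beat 6 (L): throw ball3 h=4 -> lands@10:L; in-air after throw: [b2@7:R b4@8:L b1@9:R b3@10:L]
Beat 7 (R): throw ball2 h=6 -> lands@13:R; in-air after throw: [b4@8:L b1@9:R b3@10:L b2@13:R]
Beat 8 (L): throw ball4 h=4 -> lands@12:L; in-air after throw: [b1@9:R b3@10:L b4@12:L b2@13:R]
Beat 9 (R): throw ball1 h=2 -> lands@11:R; in-air after throw: [b3@10:L b1@11:R b4@12:L b2@13:R]
Beat 10 (L): throw ball3 h=5 -> lands@15:R; in-air after throw: [b1@11:R b4@12:L b2@13:R b3@15:R]
Beat 11 (R): throw ball1 h=3 -> lands@14:L; in-air after throw: [b4@12:L b2@13:R b1@14:L b3@15:R]
Beat 12 (L): throw ball4 h=4 -> lands@16:L; in-air after throw: [b2@13:R b1@14:L b3@15:R b4@16:L]
Beat 13 (R): throw ball2 h=6 -> lands@19:R; in-air after throw: [b1@14:L b3@15:R b4@16:L b2@19:R]
Beat 14 (L): throw ball1 h=4 -> lands@18:L; in-air after throw: [b3@15:R b4@16:L b1@18:L b2@19:R]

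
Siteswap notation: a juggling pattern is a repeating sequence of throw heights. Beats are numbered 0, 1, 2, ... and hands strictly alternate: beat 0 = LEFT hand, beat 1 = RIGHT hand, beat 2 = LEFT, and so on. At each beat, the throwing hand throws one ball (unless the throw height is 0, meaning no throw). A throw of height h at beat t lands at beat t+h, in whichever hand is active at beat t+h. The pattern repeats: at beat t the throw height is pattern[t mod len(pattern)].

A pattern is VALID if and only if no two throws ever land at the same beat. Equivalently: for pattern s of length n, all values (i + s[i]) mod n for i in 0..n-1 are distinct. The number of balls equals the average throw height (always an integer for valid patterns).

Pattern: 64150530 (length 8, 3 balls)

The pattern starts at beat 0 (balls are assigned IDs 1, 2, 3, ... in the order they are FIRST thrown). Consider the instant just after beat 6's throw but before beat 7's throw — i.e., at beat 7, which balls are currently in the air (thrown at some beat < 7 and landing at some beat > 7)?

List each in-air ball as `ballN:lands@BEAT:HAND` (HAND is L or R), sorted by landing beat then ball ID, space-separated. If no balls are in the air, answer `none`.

Answer: ball3:lands@8:L ball1:lands@9:R ball2:lands@10:L

Derivation:
Beat 0 (L): throw ball1 h=6 -> lands@6:L; in-air after throw: [b1@6:L]
Beat 1 (R): throw ball2 h=4 -> lands@5:R; in-air after throw: [b2@5:R b1@6:L]
Beat 2 (L): throw ball3 h=1 -> lands@3:R; in-air after throw: [b3@3:R b2@5:R b1@6:L]
Beat 3 (R): throw ball3 h=5 -> lands@8:L; in-air after throw: [b2@5:R b1@6:L b3@8:L]
Beat 5 (R): throw ball2 h=5 -> lands@10:L; in-air after throw: [b1@6:L b3@8:L b2@10:L]
Beat 6 (L): throw ball1 h=3 -> lands@9:R; in-air after throw: [b3@8:L b1@9:R b2@10:L]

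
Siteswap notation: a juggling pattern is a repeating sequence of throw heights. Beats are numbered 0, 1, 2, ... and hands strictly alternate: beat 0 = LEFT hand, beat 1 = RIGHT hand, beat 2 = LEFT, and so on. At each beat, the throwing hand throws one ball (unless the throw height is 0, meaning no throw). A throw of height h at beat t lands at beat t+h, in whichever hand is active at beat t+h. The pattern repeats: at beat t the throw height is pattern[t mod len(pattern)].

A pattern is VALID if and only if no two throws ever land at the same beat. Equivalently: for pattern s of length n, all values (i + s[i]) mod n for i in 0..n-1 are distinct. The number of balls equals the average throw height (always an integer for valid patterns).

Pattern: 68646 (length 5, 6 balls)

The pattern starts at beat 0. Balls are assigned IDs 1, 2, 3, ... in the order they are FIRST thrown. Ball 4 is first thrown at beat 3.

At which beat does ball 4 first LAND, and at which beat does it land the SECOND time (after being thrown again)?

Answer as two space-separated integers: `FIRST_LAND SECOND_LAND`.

Answer: 7 13

Derivation:
Beat 0 (L): throw ball1 h=6 -> lands@6:L; in-air after throw: [b1@6:L]
Beat 1 (R): throw ball2 h=8 -> lands@9:R; in-air after throw: [b1@6:L b2@9:R]
Beat 2 (L): throw ball3 h=6 -> lands@8:L; in-air after throw: [b1@6:L b3@8:L b2@9:R]
Beat 3 (R): throw ball4 h=4 -> lands@7:R; in-air after throw: [b1@6:L b4@7:R b3@8:L b2@9:R]
Beat 4 (L): throw ball5 h=6 -> lands@10:L; in-air after throw: [b1@6:L b4@7:R b3@8:L b2@9:R b5@10:L]
Beat 5 (R): throw ball6 h=6 -> lands@11:R; in-air after throw: [b1@6:L b4@7:R b3@8:L b2@9:R b5@10:L b6@11:R]
Beat 6 (L): throw ball1 h=8 -> lands@14:L; in-air after throw: [b4@7:R b3@8:L b2@9:R b5@10:L b6@11:R b1@14:L]
Beat 7 (R): throw ball4 h=6 -> lands@13:R; in-air after throw: [b3@8:L b2@9:R b5@10:L b6@11:R b4@13:R b1@14:L]
Beat 8 (L): throw ball3 h=4 -> lands@12:L; in-air after throw: [b2@9:R b5@10:L b6@11:R b3@12:L b4@13:R b1@14:L]
Beat 9 (R): throw ball2 h=6 -> lands@15:R; in-air after throw: [b5@10:L b6@11:R b3@12:L b4@13:R b1@14:L b2@15:R]
Beat 10 (L): throw ball5 h=6 -> lands@16:L; in-air after throw: [b6@11:R b3@12:L b4@13:R b1@14:L b2@15:R b5@16:L]
Beat 11 (R): throw ball6 h=8 -> lands@19:R; in-air after throw: [b3@12:L b4@13:R b1@14:L b2@15:R b5@16:L b6@19:R]
Beat 12 (L): throw ball3 h=6 -> lands@18:L; in-air after throw: [b4@13:R b1@14:L b2@15:R b5@16:L b3@18:L b6@19:R]
Beat 13 (R): throw ball4 h=4 -> lands@17:R; in-air after throw: [b1@14:L b2@15:R b5@16:L b4@17:R b3@18:L b6@19:R]
Ball 4: thrown@3 h=4 -> first land @7; rethrown@7 h=6 -> second land @13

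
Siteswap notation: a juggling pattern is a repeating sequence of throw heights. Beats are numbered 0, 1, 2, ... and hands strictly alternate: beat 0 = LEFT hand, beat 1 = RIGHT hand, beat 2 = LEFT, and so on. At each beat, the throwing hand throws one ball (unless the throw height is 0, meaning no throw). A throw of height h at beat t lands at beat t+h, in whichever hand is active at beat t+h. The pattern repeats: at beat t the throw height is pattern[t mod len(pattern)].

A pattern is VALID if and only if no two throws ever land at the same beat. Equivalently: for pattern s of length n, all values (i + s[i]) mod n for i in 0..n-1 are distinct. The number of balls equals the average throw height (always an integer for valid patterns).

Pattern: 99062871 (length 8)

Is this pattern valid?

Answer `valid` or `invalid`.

Answer: invalid

Derivation:
i=0: (i + s[i]) mod n = (0 + 9) mod 8 = 1
i=1: (i + s[i]) mod n = (1 + 9) mod 8 = 2
i=2: (i + s[i]) mod n = (2 + 0) mod 8 = 2
i=3: (i + s[i]) mod n = (3 + 6) mod 8 = 1
i=4: (i + s[i]) mod n = (4 + 2) mod 8 = 6
i=5: (i + s[i]) mod n = (5 + 8) mod 8 = 5
i=6: (i + s[i]) mod n = (6 + 7) mod 8 = 5
i=7: (i + s[i]) mod n = (7 + 1) mod 8 = 0
Residues: [1, 2, 2, 1, 6, 5, 5, 0], distinct: False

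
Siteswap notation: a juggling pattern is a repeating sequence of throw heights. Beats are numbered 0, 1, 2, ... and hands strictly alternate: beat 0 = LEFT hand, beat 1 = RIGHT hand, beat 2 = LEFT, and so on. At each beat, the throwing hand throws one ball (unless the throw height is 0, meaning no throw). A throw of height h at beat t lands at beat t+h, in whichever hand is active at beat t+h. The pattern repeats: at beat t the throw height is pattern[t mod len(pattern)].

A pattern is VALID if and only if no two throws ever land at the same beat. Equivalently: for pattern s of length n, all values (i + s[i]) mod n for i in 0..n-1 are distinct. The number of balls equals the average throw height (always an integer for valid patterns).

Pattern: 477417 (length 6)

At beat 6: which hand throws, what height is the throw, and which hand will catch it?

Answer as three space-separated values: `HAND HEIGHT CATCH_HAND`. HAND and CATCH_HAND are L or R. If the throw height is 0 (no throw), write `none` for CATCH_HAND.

Answer: L 4 L

Derivation:
Beat 6: 6 mod 2 = 0, so hand = L
Throw height = pattern[6 mod 6] = pattern[0] = 4
Lands at beat 6+4=10, 10 mod 2 = 0, so catch hand = L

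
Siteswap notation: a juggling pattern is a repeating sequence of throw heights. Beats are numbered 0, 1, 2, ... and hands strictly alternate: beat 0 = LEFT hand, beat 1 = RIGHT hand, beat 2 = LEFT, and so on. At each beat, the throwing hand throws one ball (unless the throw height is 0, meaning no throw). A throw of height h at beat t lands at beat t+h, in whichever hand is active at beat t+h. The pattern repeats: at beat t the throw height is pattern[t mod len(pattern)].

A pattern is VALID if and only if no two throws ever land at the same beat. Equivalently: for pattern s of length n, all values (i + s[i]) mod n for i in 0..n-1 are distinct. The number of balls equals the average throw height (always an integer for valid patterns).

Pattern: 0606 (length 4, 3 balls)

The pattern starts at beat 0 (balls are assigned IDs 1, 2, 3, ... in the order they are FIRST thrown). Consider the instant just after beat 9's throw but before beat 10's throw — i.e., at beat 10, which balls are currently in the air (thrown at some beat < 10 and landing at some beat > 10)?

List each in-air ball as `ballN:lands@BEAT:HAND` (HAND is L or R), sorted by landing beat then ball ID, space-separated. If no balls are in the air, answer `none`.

Answer: ball3:lands@11:R ball1:lands@13:R ball2:lands@15:R

Derivation:
Beat 1 (R): throw ball1 h=6 -> lands@7:R; in-air after throw: [b1@7:R]
Beat 3 (R): throw ball2 h=6 -> lands@9:R; in-air after throw: [b1@7:R b2@9:R]
Beat 5 (R): throw ball3 h=6 -> lands@11:R; in-air after throw: [b1@7:R b2@9:R b3@11:R]
Beat 7 (R): throw ball1 h=6 -> lands@13:R; in-air after throw: [b2@9:R b3@11:R b1@13:R]
Beat 9 (R): throw ball2 h=6 -> lands@15:R; in-air after throw: [b3@11:R b1@13:R b2@15:R]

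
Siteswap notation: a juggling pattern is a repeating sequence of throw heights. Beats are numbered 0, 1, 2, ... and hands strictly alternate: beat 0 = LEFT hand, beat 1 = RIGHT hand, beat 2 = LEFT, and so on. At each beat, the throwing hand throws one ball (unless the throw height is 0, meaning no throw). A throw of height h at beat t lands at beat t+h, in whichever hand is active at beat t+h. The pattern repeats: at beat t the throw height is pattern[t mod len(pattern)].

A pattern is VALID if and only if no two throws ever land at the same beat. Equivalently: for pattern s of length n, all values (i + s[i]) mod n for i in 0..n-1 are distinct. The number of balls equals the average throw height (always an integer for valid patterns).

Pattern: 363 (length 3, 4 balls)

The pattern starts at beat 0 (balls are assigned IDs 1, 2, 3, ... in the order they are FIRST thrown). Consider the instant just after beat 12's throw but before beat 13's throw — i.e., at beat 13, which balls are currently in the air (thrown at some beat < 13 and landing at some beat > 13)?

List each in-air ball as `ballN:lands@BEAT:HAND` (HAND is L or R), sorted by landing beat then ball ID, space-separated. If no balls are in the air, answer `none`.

Beat 0 (L): throw ball1 h=3 -> lands@3:R; in-air after throw: [b1@3:R]
Beat 1 (R): throw ball2 h=6 -> lands@7:R; in-air after throw: [b1@3:R b2@7:R]
Beat 2 (L): throw ball3 h=3 -> lands@5:R; in-air after throw: [b1@3:R b3@5:R b2@7:R]
Beat 3 (R): throw ball1 h=3 -> lands@6:L; in-air after throw: [b3@5:R b1@6:L b2@7:R]
Beat 4 (L): throw ball4 h=6 -> lands@10:L; in-air after throw: [b3@5:R b1@6:L b2@7:R b4@10:L]
Beat 5 (R): throw ball3 h=3 -> lands@8:L; in-air after throw: [b1@6:L b2@7:R b3@8:L b4@10:L]
Beat 6 (L): throw ball1 h=3 -> lands@9:R; in-air after throw: [b2@7:R b3@8:L b1@9:R b4@10:L]
Beat 7 (R): throw ball2 h=6 -> lands@13:R; in-air after throw: [b3@8:L b1@9:R b4@10:L b2@13:R]
Beat 8 (L): throw ball3 h=3 -> lands@11:R; in-air after throw: [b1@9:R b4@10:L b3@11:R b2@13:R]
Beat 9 (R): throw ball1 h=3 -> lands@12:L; in-air after throw: [b4@10:L b3@11:R b1@12:L b2@13:R]
Beat 10 (L): throw ball4 h=6 -> lands@16:L; in-air after throw: [b3@11:R b1@12:L b2@13:R b4@16:L]
Beat 11 (R): throw ball3 h=3 -> lands@14:L; in-air after throw: [b1@12:L b2@13:R b3@14:L b4@16:L]
Beat 12 (L): throw ball1 h=3 -> lands@15:R; in-air after throw: [b2@13:R b3@14:L b1@15:R b4@16:L]
Beat 13 (R): throw ball2 h=6 -> lands@19:R; in-air after throw: [b3@14:L b1@15:R b4@16:L b2@19:R]

Answer: ball3:lands@14:L ball1:lands@15:R ball4:lands@16:L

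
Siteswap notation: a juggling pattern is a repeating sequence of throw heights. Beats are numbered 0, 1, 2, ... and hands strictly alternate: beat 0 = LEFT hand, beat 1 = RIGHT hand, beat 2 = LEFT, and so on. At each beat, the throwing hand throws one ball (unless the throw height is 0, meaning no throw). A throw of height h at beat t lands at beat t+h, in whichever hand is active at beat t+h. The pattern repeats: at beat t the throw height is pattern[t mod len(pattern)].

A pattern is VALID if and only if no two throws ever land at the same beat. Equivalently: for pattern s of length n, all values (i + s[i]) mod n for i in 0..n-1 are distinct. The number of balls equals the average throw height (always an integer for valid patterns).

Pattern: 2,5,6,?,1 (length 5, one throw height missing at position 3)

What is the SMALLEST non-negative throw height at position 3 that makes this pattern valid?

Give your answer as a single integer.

Answer: 1

Derivation:
i=0: (0 + 2) mod 5 = 2
i=1: (1 + 5) mod 5 = 1
i=2: (2 + 6) mod 5 = 3
i=3: s[i]=? (unknown)
i=4: (4 + 1) mod 5 = 0
Known residues: [0, 1, 2, 3]; need a permutation of 0..4, so missing residue r = 4
Need (3 + s) mod 5 = 4; smallest s = (4 - 3) mod 5 = 1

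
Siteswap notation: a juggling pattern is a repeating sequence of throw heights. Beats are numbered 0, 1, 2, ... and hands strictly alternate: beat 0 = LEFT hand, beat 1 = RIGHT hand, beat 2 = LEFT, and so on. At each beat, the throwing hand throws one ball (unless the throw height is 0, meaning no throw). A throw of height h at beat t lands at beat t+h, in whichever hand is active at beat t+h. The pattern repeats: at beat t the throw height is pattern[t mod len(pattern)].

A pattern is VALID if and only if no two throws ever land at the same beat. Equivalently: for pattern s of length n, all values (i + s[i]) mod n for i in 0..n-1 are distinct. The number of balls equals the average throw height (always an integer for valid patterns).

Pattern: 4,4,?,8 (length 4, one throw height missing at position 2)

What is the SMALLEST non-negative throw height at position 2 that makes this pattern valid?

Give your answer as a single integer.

i=0: (0 + 4) mod 4 = 0
i=1: (1 + 4) mod 4 = 1
i=2: s[i]=? (unknown)
i=3: (3 + 8) mod 4 = 3
Known residues: [0, 1, 3]; need a permutation of 0..3, so missing residue r = 2
Need (2 + s) mod 4 = 2; smallest s = (2 - 2) mod 4 = 0

Answer: 0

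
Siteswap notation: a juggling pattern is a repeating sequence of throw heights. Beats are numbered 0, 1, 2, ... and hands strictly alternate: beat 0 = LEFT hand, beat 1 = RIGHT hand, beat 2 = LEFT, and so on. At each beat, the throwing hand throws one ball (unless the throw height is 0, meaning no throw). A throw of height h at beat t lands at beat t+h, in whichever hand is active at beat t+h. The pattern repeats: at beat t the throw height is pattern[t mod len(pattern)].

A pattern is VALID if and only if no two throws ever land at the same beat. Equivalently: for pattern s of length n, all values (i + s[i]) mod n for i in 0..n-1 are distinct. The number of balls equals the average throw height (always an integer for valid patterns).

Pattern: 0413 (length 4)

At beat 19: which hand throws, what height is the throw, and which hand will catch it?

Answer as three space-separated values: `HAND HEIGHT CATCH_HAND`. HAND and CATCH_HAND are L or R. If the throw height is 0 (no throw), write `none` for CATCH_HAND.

Beat 19: 19 mod 2 = 1, so hand = R
Throw height = pattern[19 mod 4] = pattern[3] = 3
Lands at beat 19+3=22, 22 mod 2 = 0, so catch hand = L

Answer: R 3 L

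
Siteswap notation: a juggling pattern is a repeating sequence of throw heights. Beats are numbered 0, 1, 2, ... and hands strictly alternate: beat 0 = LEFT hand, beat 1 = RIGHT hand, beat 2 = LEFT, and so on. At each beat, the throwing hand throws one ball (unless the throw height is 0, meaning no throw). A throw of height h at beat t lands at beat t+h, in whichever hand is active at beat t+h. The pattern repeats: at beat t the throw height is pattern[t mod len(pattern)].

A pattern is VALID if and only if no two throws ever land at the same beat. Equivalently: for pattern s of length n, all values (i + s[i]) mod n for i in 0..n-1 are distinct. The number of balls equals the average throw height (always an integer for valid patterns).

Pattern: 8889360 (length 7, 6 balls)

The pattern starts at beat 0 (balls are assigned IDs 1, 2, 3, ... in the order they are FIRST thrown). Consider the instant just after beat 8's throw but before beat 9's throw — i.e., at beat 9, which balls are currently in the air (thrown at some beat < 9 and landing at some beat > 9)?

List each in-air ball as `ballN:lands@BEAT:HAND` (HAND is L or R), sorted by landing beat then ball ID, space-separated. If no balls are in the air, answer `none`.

Beat 0 (L): throw ball1 h=8 -> lands@8:L; in-air after throw: [b1@8:L]
Beat 1 (R): throw ball2 h=8 -> lands@9:R; in-air after throw: [b1@8:L b2@9:R]
Beat 2 (L): throw ball3 h=8 -> lands@10:L; in-air after throw: [b1@8:L b2@9:R b3@10:L]
Beat 3 (R): throw ball4 h=9 -> lands@12:L; in-air after throw: [b1@8:L b2@9:R b3@10:L b4@12:L]
Beat 4 (L): throw ball5 h=3 -> lands@7:R; in-air after throw: [b5@7:R b1@8:L b2@9:R b3@10:L b4@12:L]
Beat 5 (R): throw ball6 h=6 -> lands@11:R; in-air after throw: [b5@7:R b1@8:L b2@9:R b3@10:L b6@11:R b4@12:L]
Beat 7 (R): throw ball5 h=8 -> lands@15:R; in-air after throw: [b1@8:L b2@9:R b3@10:L b6@11:R b4@12:L b5@15:R]
Beat 8 (L): throw ball1 h=8 -> lands@16:L; in-air after throw: [b2@9:R b3@10:L b6@11:R b4@12:L b5@15:R b1@16:L]
Beat 9 (R): throw ball2 h=8 -> lands@17:R; in-air after throw: [b3@10:L b6@11:R b4@12:L b5@15:R b1@16:L b2@17:R]

Answer: ball3:lands@10:L ball6:lands@11:R ball4:lands@12:L ball5:lands@15:R ball1:lands@16:L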